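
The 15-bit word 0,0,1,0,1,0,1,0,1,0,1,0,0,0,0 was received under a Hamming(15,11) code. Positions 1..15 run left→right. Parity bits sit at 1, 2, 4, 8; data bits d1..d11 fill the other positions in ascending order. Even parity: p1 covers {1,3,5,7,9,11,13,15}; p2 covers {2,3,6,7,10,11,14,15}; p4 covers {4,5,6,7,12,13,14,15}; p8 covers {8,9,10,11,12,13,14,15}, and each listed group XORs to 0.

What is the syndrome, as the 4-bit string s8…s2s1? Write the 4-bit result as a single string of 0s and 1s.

s1 (pos 1,3,5,7,9,11,13,15): 0⊕1⊕1⊕1⊕1⊕1⊕0⊕0 = 1
s2 (pos 2,3,6,7,10,11,14,15): 0⊕1⊕0⊕1⊕0⊕1⊕0⊕0 = 1
s4 (pos 4,5,6,7,12,13,14,15): 0⊕1⊕0⊕1⊕0⊕0⊕0⊕0 = 0
s8 (pos 8,9,10,11,12,13,14,15): 0⊕1⊕0⊕1⊕0⊕0⊕0⊕0 = 0
Syndrome s8…s1 = 0011 → error at position 3.

0011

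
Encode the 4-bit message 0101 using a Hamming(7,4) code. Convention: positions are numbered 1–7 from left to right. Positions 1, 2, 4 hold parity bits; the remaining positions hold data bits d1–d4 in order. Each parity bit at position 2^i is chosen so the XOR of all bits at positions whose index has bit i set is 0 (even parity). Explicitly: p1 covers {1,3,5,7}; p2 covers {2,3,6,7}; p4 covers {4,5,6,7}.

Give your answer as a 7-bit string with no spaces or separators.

Place data at non-parity positions: p1 p2 0 p4 1 0 1
p1 (pos 1,3,5,7): XOR of data positions = 0⊕1⊕1 = 0
p2 (pos 2,3,6,7): XOR of data positions = 0⊕0⊕1 = 1
p4 (pos 4,5,6,7): XOR of data positions = 1⊕0⊕1 = 0
Codeword: 0100101

0100101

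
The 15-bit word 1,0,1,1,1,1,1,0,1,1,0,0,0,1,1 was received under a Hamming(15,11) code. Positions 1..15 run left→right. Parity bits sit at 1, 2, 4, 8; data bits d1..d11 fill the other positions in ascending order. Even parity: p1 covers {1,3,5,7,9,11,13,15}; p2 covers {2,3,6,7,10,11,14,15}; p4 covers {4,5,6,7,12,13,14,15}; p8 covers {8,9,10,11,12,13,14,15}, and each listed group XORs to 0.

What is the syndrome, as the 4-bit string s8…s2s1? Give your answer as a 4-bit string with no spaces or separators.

s1 (pos 1,3,5,7,9,11,13,15): 1⊕1⊕1⊕1⊕1⊕0⊕0⊕1 = 0
s2 (pos 2,3,6,7,10,11,14,15): 0⊕1⊕1⊕1⊕1⊕0⊕1⊕1 = 0
s4 (pos 4,5,6,7,12,13,14,15): 1⊕1⊕1⊕1⊕0⊕0⊕1⊕1 = 0
s8 (pos 8,9,10,11,12,13,14,15): 0⊕1⊕1⊕0⊕0⊕0⊕1⊕1 = 0
Syndrome s8…s1 = 0000 → no error.

0000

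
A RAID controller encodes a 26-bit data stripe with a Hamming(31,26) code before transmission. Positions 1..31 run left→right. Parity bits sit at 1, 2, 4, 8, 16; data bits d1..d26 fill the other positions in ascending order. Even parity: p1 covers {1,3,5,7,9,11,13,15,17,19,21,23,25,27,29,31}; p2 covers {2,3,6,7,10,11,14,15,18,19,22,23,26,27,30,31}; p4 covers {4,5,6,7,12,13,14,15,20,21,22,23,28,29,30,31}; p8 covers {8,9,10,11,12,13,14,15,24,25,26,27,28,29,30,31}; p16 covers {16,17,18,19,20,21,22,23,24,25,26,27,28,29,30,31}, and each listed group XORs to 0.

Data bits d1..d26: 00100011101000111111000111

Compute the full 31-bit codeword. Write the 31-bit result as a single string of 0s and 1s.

Place data at non-parity positions: p1 p2 0 p4 0 1 0 p8 0 0 1 1 1 0 1 p16 0 0 0 1 1 1 1 1 1 0 0 0 1 1 1
p1 (pos 1,3,5,7,9,11,13,15,17,19,21,23,25,27,29,31): XOR of data positions = 0⊕0⊕0⊕0⊕1⊕1⊕1⊕0⊕0⊕1⊕1⊕1⊕0⊕1⊕1 = 0
p2 (pos 2,3,6,7,10,11,14,15,18,19,22,23,26,27,30,31): XOR of data positions = 0⊕1⊕0⊕0⊕1⊕0⊕1⊕0⊕0⊕1⊕1⊕0⊕0⊕1⊕1 = 1
p4 (pos 4,5,6,7,12,13,14,15,20,21,22,23,28,29,30,31): XOR of data positions = 0⊕1⊕0⊕1⊕1⊕0⊕1⊕1⊕1⊕1⊕1⊕0⊕1⊕1⊕1 = 1
p8 (pos 8,9,10,11,12,13,14,15,24,25,26,27,28,29,30,31): XOR of data positions = 0⊕0⊕1⊕1⊕1⊕0⊕1⊕1⊕1⊕0⊕0⊕0⊕1⊕1⊕1 = 1
p16 (pos 16,17,18,19,20,21,22,23,24,25,26,27,28,29,30,31): XOR of data positions = 0⊕0⊕0⊕1⊕1⊕1⊕1⊕1⊕1⊕0⊕0⊕0⊕1⊕1⊕1 = 1
Codeword: 0101010100111011000111111000111

0101010100111011000111111000111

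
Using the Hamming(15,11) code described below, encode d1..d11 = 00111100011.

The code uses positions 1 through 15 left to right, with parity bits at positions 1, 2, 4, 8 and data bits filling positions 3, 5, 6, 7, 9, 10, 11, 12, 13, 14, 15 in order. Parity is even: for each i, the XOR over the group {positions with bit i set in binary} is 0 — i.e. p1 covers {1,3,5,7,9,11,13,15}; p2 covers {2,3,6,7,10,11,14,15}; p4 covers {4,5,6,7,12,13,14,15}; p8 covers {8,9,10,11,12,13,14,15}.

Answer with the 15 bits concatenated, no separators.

110001101100011

Place data at non-parity positions: p1 p2 0 p4 0 1 1 p8 1 1 0 0 0 1 1
p1 (pos 1,3,5,7,9,11,13,15): XOR of data positions = 0⊕0⊕1⊕1⊕0⊕0⊕1 = 1
p2 (pos 2,3,6,7,10,11,14,15): XOR of data positions = 0⊕1⊕1⊕1⊕0⊕1⊕1 = 1
p4 (pos 4,5,6,7,12,13,14,15): XOR of data positions = 0⊕1⊕1⊕0⊕0⊕1⊕1 = 0
p8 (pos 8,9,10,11,12,13,14,15): XOR of data positions = 1⊕1⊕0⊕0⊕0⊕1⊕1 = 0
Codeword: 110001101100011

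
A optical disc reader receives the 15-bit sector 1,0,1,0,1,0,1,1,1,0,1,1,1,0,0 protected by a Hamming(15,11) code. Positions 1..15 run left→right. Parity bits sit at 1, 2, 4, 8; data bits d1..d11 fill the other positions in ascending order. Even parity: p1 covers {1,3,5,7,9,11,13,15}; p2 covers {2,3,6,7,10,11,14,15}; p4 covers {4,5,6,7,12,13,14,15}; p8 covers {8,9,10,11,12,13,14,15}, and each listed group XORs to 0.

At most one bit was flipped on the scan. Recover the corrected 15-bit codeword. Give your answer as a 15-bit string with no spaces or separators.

101010111001100

s1 (pos 1,3,5,7,9,11,13,15): 1⊕1⊕1⊕1⊕1⊕1⊕1⊕0 = 1
s2 (pos 2,3,6,7,10,11,14,15): 0⊕1⊕0⊕1⊕0⊕1⊕0⊕0 = 1
s4 (pos 4,5,6,7,12,13,14,15): 0⊕1⊕0⊕1⊕1⊕1⊕0⊕0 = 0
s8 (pos 8,9,10,11,12,13,14,15): 1⊕1⊕0⊕1⊕1⊕1⊕0⊕0 = 1
Syndrome s8…s1 = 1011 → error at position 11.
Flip position 11: 101010111011100 → 101010111001100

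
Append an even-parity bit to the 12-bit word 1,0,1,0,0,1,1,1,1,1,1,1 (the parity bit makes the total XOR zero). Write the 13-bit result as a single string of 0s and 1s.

XOR of the 12 data bits: 1⊕0⊕1⊕0⊕0⊕1⊕1⊕1⊕1⊕1⊕1⊕1 = 1
Parity bit = 1 (so all 13 bits XOR to 0).

1010011111111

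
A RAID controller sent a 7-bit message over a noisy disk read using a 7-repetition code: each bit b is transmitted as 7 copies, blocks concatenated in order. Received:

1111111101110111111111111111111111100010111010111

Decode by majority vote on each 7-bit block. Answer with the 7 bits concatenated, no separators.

Block 1 (1111111): 7 ones → 1
Block 2 (1011101): 5 ones → 1
Block 3 (1111111): 7 ones → 1
Block 4 (1111111): 7 ones → 1
Block 5 (1111111): 7 ones → 1
Block 6 (0001011): 3 ones → 0
Block 7 (1010111): 5 ones → 1

1111101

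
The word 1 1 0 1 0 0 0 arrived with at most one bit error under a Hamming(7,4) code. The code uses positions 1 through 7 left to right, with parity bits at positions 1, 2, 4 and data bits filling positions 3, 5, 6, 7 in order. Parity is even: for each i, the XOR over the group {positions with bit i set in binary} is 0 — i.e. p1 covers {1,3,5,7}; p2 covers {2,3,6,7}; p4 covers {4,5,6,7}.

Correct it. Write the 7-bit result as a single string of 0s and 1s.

1101001

s1 (pos 1,3,5,7): 1⊕0⊕0⊕0 = 1
s2 (pos 2,3,6,7): 1⊕0⊕0⊕0 = 1
s4 (pos 4,5,6,7): 1⊕0⊕0⊕0 = 1
Syndrome s4…s1 = 111 → error at position 7.
Flip position 7: 1101000 → 1101001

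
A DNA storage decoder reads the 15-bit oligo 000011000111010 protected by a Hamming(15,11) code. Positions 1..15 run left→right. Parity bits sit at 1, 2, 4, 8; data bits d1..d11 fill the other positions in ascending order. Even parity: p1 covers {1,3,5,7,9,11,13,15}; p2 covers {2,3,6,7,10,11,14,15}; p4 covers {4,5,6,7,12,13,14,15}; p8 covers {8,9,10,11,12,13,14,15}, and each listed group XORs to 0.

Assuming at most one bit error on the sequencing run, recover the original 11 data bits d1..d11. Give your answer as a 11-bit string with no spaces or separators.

01100111010

s1 (pos 1,3,5,7,9,11,13,15): 0⊕0⊕1⊕0⊕0⊕1⊕0⊕0 = 0
s2 (pos 2,3,6,7,10,11,14,15): 0⊕0⊕1⊕0⊕1⊕1⊕1⊕0 = 0
s4 (pos 4,5,6,7,12,13,14,15): 0⊕1⊕1⊕0⊕1⊕0⊕1⊕0 = 0
s8 (pos 8,9,10,11,12,13,14,15): 0⊕0⊕1⊕1⊕1⊕0⊕1⊕0 = 0
Syndrome s8…s1 = 0000 → no error.
Read data bits from positions 3,5,6,7,9,10,11,12,13,14,15: 01100111010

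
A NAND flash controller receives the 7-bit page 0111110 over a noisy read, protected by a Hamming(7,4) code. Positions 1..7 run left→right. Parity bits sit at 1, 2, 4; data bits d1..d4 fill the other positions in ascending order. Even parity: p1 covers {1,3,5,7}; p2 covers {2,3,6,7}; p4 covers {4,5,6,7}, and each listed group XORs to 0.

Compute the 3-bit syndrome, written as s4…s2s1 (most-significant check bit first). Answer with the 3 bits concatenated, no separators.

s1 (pos 1,3,5,7): 0⊕1⊕1⊕0 = 0
s2 (pos 2,3,6,7): 1⊕1⊕1⊕0 = 1
s4 (pos 4,5,6,7): 1⊕1⊕1⊕0 = 1
Syndrome s4…s1 = 110 → error at position 6.

110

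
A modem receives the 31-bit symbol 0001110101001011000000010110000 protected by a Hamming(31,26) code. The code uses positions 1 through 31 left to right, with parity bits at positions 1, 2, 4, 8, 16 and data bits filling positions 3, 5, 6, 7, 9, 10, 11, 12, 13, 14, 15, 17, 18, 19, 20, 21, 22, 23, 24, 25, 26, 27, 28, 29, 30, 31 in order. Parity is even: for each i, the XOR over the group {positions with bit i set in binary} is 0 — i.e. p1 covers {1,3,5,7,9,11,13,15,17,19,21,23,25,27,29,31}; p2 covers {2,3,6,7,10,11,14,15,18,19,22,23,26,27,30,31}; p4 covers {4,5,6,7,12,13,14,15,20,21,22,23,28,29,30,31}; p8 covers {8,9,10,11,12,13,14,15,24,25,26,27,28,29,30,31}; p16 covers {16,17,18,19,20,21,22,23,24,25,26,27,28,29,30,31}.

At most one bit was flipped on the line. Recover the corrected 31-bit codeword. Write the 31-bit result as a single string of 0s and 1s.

s1 (pos 1,3,5,7,9,11,13,15,17,19,21,23,25,27,29,31): 0⊕0⊕1⊕0⊕0⊕0⊕1⊕1⊕0⊕0⊕0⊕0⊕0⊕1⊕0⊕0 = 0
s2 (pos 2,3,6,7,10,11,14,15,18,19,22,23,26,27,30,31): 0⊕0⊕1⊕0⊕1⊕0⊕0⊕1⊕0⊕0⊕0⊕0⊕1⊕1⊕0⊕0 = 1
s4 (pos 4,5,6,7,12,13,14,15,20,21,22,23,28,29,30,31): 1⊕1⊕1⊕0⊕0⊕1⊕0⊕1⊕0⊕0⊕0⊕0⊕0⊕0⊕0⊕0 = 1
s8 (pos 8,9,10,11,12,13,14,15,24,25,26,27,28,29,30,31): 1⊕0⊕1⊕0⊕0⊕1⊕0⊕1⊕1⊕0⊕1⊕1⊕0⊕0⊕0⊕0 = 1
s16 (pos 16,17,18,19,20,21,22,23,24,25,26,27,28,29,30,31): 1⊕0⊕0⊕0⊕0⊕0⊕0⊕0⊕1⊕0⊕1⊕1⊕0⊕0⊕0⊕0 = 0
Syndrome s16…s1 = 01110 → error at position 14.
Flip position 14: 0001110101001011000000010110000 → 0001110101001111000000010110000

0001110101001111000000010110000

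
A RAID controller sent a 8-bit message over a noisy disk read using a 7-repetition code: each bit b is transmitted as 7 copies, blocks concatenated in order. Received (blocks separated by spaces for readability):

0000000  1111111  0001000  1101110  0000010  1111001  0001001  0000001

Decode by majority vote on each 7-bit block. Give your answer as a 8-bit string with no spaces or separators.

01010100

Block 1 (0000000): 0 ones → 0
Block 2 (1111111): 7 ones → 1
Block 3 (0001000): 1 one → 0
Block 4 (1101110): 5 ones → 1
Block 5 (0000010): 1 one → 0
Block 6 (1111001): 5 ones → 1
Block 7 (0001001): 2 ones → 0
Block 8 (0000001): 1 one → 0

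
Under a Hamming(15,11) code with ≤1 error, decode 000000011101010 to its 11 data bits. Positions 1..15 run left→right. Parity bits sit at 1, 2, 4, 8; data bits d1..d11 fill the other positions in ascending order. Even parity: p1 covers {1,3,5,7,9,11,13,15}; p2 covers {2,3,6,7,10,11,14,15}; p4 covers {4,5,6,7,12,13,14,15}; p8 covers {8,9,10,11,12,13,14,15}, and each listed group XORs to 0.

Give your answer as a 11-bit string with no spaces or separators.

00000101010

s1 (pos 1,3,5,7,9,11,13,15): 0⊕0⊕0⊕0⊕1⊕0⊕0⊕0 = 1
s2 (pos 2,3,6,7,10,11,14,15): 0⊕0⊕0⊕0⊕1⊕0⊕1⊕0 = 0
s4 (pos 4,5,6,7,12,13,14,15): 0⊕0⊕0⊕0⊕1⊕0⊕1⊕0 = 0
s8 (pos 8,9,10,11,12,13,14,15): 1⊕1⊕1⊕0⊕1⊕0⊕1⊕0 = 1
Syndrome s8…s1 = 1001 → error at position 9.
Flip position 9: 000000011101010 → 000000010101010
Read data bits from positions 3,5,6,7,9,10,11,12,13,14,15: 00000101010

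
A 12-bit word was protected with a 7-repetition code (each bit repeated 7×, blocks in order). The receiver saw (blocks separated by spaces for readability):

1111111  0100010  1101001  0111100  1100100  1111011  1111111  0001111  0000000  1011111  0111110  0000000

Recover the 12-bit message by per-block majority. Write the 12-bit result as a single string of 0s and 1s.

Block 1 (1111111): 7 ones → 1
Block 2 (0100010): 2 ones → 0
Block 3 (1101001): 4 ones → 1
Block 4 (0111100): 4 ones → 1
Block 5 (1100100): 3 ones → 0
Block 6 (1111011): 6 ones → 1
Block 7 (1111111): 7 ones → 1
Block 8 (0001111): 4 ones → 1
Block 9 (0000000): 0 ones → 0
Block 10 (1011111): 6 ones → 1
Block 11 (0111110): 5 ones → 1
Block 12 (0000000): 0 ones → 0

101101110110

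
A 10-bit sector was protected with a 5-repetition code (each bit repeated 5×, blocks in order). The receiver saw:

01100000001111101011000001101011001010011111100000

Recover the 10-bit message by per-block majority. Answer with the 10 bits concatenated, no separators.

0011011010

Block 1 (01100): 2 ones → 0
Block 2 (00000): 0 ones → 0
Block 3 (11111): 5 ones → 1
Block 4 (01011): 3 ones → 1
Block 5 (00000): 0 ones → 0
Block 6 (11010): 3 ones → 1
Block 7 (11001): 3 ones → 1
Block 8 (01001): 2 ones → 0
Block 9 (11111): 5 ones → 1
Block 10 (00000): 0 ones → 0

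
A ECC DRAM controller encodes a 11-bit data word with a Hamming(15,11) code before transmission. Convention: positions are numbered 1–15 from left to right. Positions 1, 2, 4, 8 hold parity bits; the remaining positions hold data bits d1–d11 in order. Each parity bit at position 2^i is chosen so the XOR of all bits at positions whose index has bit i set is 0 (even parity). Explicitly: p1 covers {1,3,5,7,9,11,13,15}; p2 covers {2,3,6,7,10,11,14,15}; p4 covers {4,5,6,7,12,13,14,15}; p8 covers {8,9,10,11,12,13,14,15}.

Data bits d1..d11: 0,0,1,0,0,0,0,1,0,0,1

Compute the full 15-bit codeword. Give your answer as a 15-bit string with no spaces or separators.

100101000001001

Place data at non-parity positions: p1 p2 0 p4 0 1 0 p8 0 0 0 1 0 0 1
p1 (pos 1,3,5,7,9,11,13,15): XOR of data positions = 0⊕0⊕0⊕0⊕0⊕0⊕1 = 1
p2 (pos 2,3,6,7,10,11,14,15): XOR of data positions = 0⊕1⊕0⊕0⊕0⊕0⊕1 = 0
p4 (pos 4,5,6,7,12,13,14,15): XOR of data positions = 0⊕1⊕0⊕1⊕0⊕0⊕1 = 1
p8 (pos 8,9,10,11,12,13,14,15): XOR of data positions = 0⊕0⊕0⊕1⊕0⊕0⊕1 = 0
Codeword: 100101000001001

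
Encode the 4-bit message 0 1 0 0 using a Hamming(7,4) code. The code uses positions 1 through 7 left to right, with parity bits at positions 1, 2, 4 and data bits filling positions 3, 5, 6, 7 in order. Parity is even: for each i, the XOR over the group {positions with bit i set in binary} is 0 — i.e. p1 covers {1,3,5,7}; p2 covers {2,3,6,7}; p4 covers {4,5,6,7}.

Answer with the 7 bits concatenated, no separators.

Place data at non-parity positions: p1 p2 0 p4 1 0 0
p1 (pos 1,3,5,7): XOR of data positions = 0⊕1⊕0 = 1
p2 (pos 2,3,6,7): XOR of data positions = 0⊕0⊕0 = 0
p4 (pos 4,5,6,7): XOR of data positions = 1⊕0⊕0 = 1
Codeword: 1001100

1001100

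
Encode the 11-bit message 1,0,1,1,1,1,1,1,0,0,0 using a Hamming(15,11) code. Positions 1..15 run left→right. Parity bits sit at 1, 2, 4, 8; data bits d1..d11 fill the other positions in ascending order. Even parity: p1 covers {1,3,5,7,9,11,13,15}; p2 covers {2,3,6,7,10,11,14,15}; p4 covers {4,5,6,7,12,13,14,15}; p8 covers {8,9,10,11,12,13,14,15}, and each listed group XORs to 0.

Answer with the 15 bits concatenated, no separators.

Place data at non-parity positions: p1 p2 1 p4 0 1 1 p8 1 1 1 1 0 0 0
p1 (pos 1,3,5,7,9,11,13,15): XOR of data positions = 1⊕0⊕1⊕1⊕1⊕0⊕0 = 0
p2 (pos 2,3,6,7,10,11,14,15): XOR of data positions = 1⊕1⊕1⊕1⊕1⊕0⊕0 = 1
p4 (pos 4,5,6,7,12,13,14,15): XOR of data positions = 0⊕1⊕1⊕1⊕0⊕0⊕0 = 1
p8 (pos 8,9,10,11,12,13,14,15): XOR of data positions = 1⊕1⊕1⊕1⊕0⊕0⊕0 = 0
Codeword: 011101101111000

011101101111000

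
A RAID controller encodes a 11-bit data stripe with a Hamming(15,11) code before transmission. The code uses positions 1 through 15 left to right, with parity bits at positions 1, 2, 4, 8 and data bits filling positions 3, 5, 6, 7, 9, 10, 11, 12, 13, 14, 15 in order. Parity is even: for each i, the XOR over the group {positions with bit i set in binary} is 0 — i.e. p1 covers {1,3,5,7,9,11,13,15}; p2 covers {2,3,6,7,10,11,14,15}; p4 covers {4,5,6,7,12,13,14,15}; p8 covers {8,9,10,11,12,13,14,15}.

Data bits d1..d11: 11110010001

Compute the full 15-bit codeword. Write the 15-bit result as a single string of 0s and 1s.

111011100010001

Place data at non-parity positions: p1 p2 1 p4 1 1 1 p8 0 0 1 0 0 0 1
p1 (pos 1,3,5,7,9,11,13,15): XOR of data positions = 1⊕1⊕1⊕0⊕1⊕0⊕1 = 1
p2 (pos 2,3,6,7,10,11,14,15): XOR of data positions = 1⊕1⊕1⊕0⊕1⊕0⊕1 = 1
p4 (pos 4,5,6,7,12,13,14,15): XOR of data positions = 1⊕1⊕1⊕0⊕0⊕0⊕1 = 0
p8 (pos 8,9,10,11,12,13,14,15): XOR of data positions = 0⊕0⊕1⊕0⊕0⊕0⊕1 = 0
Codeword: 111011100010001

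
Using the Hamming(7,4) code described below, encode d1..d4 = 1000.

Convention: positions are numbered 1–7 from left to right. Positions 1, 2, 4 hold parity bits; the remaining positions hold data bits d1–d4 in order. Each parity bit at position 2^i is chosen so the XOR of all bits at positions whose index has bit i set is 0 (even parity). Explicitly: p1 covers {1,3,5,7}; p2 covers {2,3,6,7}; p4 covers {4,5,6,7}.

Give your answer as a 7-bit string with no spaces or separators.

Place data at non-parity positions: p1 p2 1 p4 0 0 0
p1 (pos 1,3,5,7): XOR of data positions = 1⊕0⊕0 = 1
p2 (pos 2,3,6,7): XOR of data positions = 1⊕0⊕0 = 1
p4 (pos 4,5,6,7): XOR of data positions = 0⊕0⊕0 = 0
Codeword: 1110000

1110000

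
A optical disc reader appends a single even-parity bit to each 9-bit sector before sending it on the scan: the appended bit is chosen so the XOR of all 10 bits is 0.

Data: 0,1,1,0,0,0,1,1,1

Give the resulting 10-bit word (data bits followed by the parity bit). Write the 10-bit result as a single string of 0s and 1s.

XOR of the 9 data bits: 0⊕1⊕1⊕0⊕0⊕0⊕1⊕1⊕1 = 1
Parity bit = 1 (so all 10 bits XOR to 0).

0110001111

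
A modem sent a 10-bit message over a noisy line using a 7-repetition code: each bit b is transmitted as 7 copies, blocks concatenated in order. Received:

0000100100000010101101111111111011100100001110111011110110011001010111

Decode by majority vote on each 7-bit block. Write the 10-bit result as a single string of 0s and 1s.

0011101101

Block 1 (0000100): 1 one → 0
Block 2 (1000000): 1 one → 0
Block 3 (1010110): 4 ones → 1
Block 4 (1111111): 7 ones → 1
Block 5 (1110111): 6 ones → 1
Block 6 (0010000): 1 one → 0
Block 7 (1110111): 6 ones → 1
Block 8 (0111101): 5 ones → 1
Block 9 (1001100): 3 ones → 0
Block 10 (1010111): 5 ones → 1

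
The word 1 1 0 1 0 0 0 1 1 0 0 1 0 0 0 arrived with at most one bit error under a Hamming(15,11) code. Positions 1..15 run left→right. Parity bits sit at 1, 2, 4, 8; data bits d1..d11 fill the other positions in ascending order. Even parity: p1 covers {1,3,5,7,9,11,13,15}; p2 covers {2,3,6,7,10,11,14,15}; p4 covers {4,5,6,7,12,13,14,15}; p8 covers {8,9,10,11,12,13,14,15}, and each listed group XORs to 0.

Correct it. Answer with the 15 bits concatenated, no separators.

110100011101000

s1 (pos 1,3,5,7,9,11,13,15): 1⊕0⊕0⊕0⊕1⊕0⊕0⊕0 = 0
s2 (pos 2,3,6,7,10,11,14,15): 1⊕0⊕0⊕0⊕0⊕0⊕0⊕0 = 1
s4 (pos 4,5,6,7,12,13,14,15): 1⊕0⊕0⊕0⊕1⊕0⊕0⊕0 = 0
s8 (pos 8,9,10,11,12,13,14,15): 1⊕1⊕0⊕0⊕1⊕0⊕0⊕0 = 1
Syndrome s8…s1 = 1010 → error at position 10.
Flip position 10: 110100011001000 → 110100011101000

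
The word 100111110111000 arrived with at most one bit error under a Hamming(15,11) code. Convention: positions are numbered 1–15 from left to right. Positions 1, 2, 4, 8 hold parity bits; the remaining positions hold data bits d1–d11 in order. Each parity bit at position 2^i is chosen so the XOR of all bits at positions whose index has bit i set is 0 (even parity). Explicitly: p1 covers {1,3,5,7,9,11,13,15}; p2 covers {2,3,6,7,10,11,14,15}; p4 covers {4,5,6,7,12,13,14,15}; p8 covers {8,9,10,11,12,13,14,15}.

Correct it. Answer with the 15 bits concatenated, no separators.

100011110111000

s1 (pos 1,3,5,7,9,11,13,15): 1⊕0⊕1⊕1⊕0⊕1⊕0⊕0 = 0
s2 (pos 2,3,6,7,10,11,14,15): 0⊕0⊕1⊕1⊕1⊕1⊕0⊕0 = 0
s4 (pos 4,5,6,7,12,13,14,15): 1⊕1⊕1⊕1⊕1⊕0⊕0⊕0 = 1
s8 (pos 8,9,10,11,12,13,14,15): 1⊕0⊕1⊕1⊕1⊕0⊕0⊕0 = 0
Syndrome s8…s1 = 0100 → error at position 4.
Flip position 4: 100111110111000 → 100011110111000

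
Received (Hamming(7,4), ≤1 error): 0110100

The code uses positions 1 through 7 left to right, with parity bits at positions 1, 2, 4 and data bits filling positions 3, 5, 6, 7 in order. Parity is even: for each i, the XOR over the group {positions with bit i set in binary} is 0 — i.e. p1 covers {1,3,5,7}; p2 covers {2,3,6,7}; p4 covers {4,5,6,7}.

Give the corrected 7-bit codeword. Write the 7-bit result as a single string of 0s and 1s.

0111100

s1 (pos 1,3,5,7): 0⊕1⊕1⊕0 = 0
s2 (pos 2,3,6,7): 1⊕1⊕0⊕0 = 0
s4 (pos 4,5,6,7): 0⊕1⊕0⊕0 = 1
Syndrome s4…s1 = 100 → error at position 4.
Flip position 4: 0110100 → 0111100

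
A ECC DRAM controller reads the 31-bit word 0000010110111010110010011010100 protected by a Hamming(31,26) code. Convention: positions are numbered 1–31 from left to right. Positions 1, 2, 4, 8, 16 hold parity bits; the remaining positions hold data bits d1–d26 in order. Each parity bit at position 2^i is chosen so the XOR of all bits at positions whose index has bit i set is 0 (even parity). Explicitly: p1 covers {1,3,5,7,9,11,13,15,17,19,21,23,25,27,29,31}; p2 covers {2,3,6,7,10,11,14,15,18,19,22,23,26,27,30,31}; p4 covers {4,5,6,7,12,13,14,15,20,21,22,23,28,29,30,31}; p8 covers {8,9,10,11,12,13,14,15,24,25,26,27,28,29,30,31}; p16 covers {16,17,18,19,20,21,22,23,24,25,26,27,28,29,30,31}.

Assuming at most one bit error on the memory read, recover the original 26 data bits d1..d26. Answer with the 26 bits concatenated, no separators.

00101011101111010011010100

s1 (pos 1,3,5,7,9,11,13,15,17,19,21,23,25,27,29,31): 0⊕0⊕0⊕0⊕1⊕1⊕1⊕1⊕1⊕0⊕1⊕0⊕1⊕1⊕1⊕0 = 1
s2 (pos 2,3,6,7,10,11,14,15,18,19,22,23,26,27,30,31): 0⊕0⊕1⊕0⊕0⊕1⊕0⊕1⊕1⊕0⊕0⊕0⊕0⊕1⊕0⊕0 = 1
s4 (pos 4,5,6,7,12,13,14,15,20,21,22,23,28,29,30,31): 0⊕0⊕1⊕0⊕1⊕1⊕0⊕1⊕0⊕1⊕0⊕0⊕0⊕1⊕0⊕0 = 0
s8 (pos 8,9,10,11,12,13,14,15,24,25,26,27,28,29,30,31): 1⊕1⊕0⊕1⊕1⊕1⊕0⊕1⊕1⊕1⊕0⊕1⊕0⊕1⊕0⊕0 = 0
s16 (pos 16,17,18,19,20,21,22,23,24,25,26,27,28,29,30,31): 0⊕1⊕1⊕0⊕0⊕1⊕0⊕0⊕1⊕1⊕0⊕1⊕0⊕1⊕0⊕0 = 1
Syndrome s16…s1 = 10011 → error at position 19.
Flip position 19: 0000010110111010110010011010100 → 0000010110111010111010011010100
Read data bits from positions 3,5,6,7,9,10,11,12,13,14,15,17,18,19,20,21,22,23,24,25,26,27,28,29,30,31: 00101011101111010011010100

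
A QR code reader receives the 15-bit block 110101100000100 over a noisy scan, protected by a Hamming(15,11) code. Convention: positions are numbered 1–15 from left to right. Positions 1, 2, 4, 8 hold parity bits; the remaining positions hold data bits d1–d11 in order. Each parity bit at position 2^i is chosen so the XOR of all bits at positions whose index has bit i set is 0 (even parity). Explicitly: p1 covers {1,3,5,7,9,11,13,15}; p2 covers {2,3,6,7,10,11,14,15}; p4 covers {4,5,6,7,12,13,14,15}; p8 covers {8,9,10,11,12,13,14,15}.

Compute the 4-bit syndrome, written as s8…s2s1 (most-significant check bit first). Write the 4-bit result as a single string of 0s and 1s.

1011

s1 (pos 1,3,5,7,9,11,13,15): 1⊕0⊕0⊕1⊕0⊕0⊕1⊕0 = 1
s2 (pos 2,3,6,7,10,11,14,15): 1⊕0⊕1⊕1⊕0⊕0⊕0⊕0 = 1
s4 (pos 4,5,6,7,12,13,14,15): 1⊕0⊕1⊕1⊕0⊕1⊕0⊕0 = 0
s8 (pos 8,9,10,11,12,13,14,15): 0⊕0⊕0⊕0⊕0⊕1⊕0⊕0 = 1
Syndrome s8…s1 = 1011 → error at position 11.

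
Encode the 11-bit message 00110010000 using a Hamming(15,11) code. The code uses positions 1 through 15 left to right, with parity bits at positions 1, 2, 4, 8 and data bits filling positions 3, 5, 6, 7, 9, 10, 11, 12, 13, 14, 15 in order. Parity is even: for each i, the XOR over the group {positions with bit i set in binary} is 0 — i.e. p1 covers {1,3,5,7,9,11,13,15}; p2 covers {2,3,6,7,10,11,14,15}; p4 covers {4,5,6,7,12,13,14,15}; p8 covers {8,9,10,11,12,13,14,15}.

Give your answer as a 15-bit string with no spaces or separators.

Place data at non-parity positions: p1 p2 0 p4 0 1 1 p8 0 0 1 0 0 0 0
p1 (pos 1,3,5,7,9,11,13,15): XOR of data positions = 0⊕0⊕1⊕0⊕1⊕0⊕0 = 0
p2 (pos 2,3,6,7,10,11,14,15): XOR of data positions = 0⊕1⊕1⊕0⊕1⊕0⊕0 = 1
p4 (pos 4,5,6,7,12,13,14,15): XOR of data positions = 0⊕1⊕1⊕0⊕0⊕0⊕0 = 0
p8 (pos 8,9,10,11,12,13,14,15): XOR of data positions = 0⊕0⊕1⊕0⊕0⊕0⊕0 = 1
Codeword: 010001110010000

010001110010000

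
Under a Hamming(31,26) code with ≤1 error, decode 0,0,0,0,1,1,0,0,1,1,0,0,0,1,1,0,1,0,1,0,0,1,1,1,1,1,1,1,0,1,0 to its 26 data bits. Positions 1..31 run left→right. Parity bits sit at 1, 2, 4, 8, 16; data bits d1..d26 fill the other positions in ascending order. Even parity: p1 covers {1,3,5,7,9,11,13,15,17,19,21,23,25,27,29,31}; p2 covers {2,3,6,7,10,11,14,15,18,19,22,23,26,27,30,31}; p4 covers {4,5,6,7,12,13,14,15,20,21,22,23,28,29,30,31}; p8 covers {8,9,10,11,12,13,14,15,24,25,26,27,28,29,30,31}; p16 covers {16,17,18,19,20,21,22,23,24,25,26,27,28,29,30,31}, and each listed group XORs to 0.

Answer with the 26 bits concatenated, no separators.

01101100011101001111111010

s1 (pos 1,3,5,7,9,11,13,15,17,19,21,23,25,27,29,31): 0⊕0⊕1⊕0⊕1⊕0⊕0⊕1⊕1⊕1⊕0⊕1⊕1⊕1⊕0⊕0 = 0
s2 (pos 2,3,6,7,10,11,14,15,18,19,22,23,26,27,30,31): 0⊕0⊕1⊕0⊕1⊕0⊕1⊕1⊕0⊕1⊕1⊕1⊕1⊕1⊕1⊕0 = 0
s4 (pos 4,5,6,7,12,13,14,15,20,21,22,23,28,29,30,31): 0⊕1⊕1⊕0⊕0⊕0⊕1⊕1⊕0⊕0⊕1⊕1⊕1⊕0⊕1⊕0 = 0
s8 (pos 8,9,10,11,12,13,14,15,24,25,26,27,28,29,30,31): 0⊕1⊕1⊕0⊕0⊕0⊕1⊕1⊕1⊕1⊕1⊕1⊕1⊕0⊕1⊕0 = 0
s16 (pos 16,17,18,19,20,21,22,23,24,25,26,27,28,29,30,31): 0⊕1⊕0⊕1⊕0⊕0⊕1⊕1⊕1⊕1⊕1⊕1⊕1⊕0⊕1⊕0 = 0
Syndrome s16…s1 = 00000 → no error.
Read data bits from positions 3,5,6,7,9,10,11,12,13,14,15,17,18,19,20,21,22,23,24,25,26,27,28,29,30,31: 01101100011101001111111010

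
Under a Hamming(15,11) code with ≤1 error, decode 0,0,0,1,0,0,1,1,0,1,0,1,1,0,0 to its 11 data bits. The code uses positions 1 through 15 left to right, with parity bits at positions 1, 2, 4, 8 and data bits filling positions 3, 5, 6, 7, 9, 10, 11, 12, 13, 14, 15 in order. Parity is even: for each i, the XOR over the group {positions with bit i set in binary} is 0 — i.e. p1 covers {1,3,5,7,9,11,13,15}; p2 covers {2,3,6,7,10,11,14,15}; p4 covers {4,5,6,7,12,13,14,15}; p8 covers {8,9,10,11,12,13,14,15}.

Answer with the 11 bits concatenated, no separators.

s1 (pos 1,3,5,7,9,11,13,15): 0⊕0⊕0⊕1⊕0⊕0⊕1⊕0 = 0
s2 (pos 2,3,6,7,10,11,14,15): 0⊕0⊕0⊕1⊕1⊕0⊕0⊕0 = 0
s4 (pos 4,5,6,7,12,13,14,15): 1⊕0⊕0⊕1⊕1⊕1⊕0⊕0 = 0
s8 (pos 8,9,10,11,12,13,14,15): 1⊕0⊕1⊕0⊕1⊕1⊕0⊕0 = 0
Syndrome s8…s1 = 0000 → no error.
Read data bits from positions 3,5,6,7,9,10,11,12,13,14,15: 00010101100

00010101100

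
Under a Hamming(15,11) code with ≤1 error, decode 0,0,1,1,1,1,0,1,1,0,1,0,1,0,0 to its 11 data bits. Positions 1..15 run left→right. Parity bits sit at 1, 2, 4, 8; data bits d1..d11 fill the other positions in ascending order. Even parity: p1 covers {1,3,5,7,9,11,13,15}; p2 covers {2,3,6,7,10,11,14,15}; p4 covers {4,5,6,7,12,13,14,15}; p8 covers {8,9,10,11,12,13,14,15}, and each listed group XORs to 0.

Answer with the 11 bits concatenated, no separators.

01101010100

s1 (pos 1,3,5,7,9,11,13,15): 0⊕1⊕1⊕0⊕1⊕1⊕1⊕0 = 1
s2 (pos 2,3,6,7,10,11,14,15): 0⊕1⊕1⊕0⊕0⊕1⊕0⊕0 = 1
s4 (pos 4,5,6,7,12,13,14,15): 1⊕1⊕1⊕0⊕0⊕1⊕0⊕0 = 0
s8 (pos 8,9,10,11,12,13,14,15): 1⊕1⊕0⊕1⊕0⊕1⊕0⊕0 = 0
Syndrome s8…s1 = 0011 → error at position 3.
Flip position 3: 001111011010100 → 000111011010100
Read data bits from positions 3,5,6,7,9,10,11,12,13,14,15: 01101010100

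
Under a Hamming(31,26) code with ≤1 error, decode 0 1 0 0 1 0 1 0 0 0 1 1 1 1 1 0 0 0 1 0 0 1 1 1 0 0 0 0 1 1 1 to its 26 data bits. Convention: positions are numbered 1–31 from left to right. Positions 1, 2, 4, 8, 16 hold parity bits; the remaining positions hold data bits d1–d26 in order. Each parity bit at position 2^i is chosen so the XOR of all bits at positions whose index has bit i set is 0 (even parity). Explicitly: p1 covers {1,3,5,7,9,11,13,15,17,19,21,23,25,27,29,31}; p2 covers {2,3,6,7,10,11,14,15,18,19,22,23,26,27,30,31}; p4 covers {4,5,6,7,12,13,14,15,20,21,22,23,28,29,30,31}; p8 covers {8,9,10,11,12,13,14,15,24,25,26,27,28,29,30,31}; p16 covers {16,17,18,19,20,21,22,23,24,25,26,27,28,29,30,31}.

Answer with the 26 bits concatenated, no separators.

s1 (pos 1,3,5,7,9,11,13,15,17,19,21,23,25,27,29,31): 0⊕0⊕1⊕1⊕0⊕1⊕1⊕1⊕0⊕1⊕0⊕1⊕0⊕0⊕1⊕1 = 1
s2 (pos 2,3,6,7,10,11,14,15,18,19,22,23,26,27,30,31): 1⊕0⊕0⊕1⊕0⊕1⊕1⊕1⊕0⊕1⊕1⊕1⊕0⊕0⊕1⊕1 = 0
s4 (pos 4,5,6,7,12,13,14,15,20,21,22,23,28,29,30,31): 0⊕1⊕0⊕1⊕1⊕1⊕1⊕1⊕0⊕0⊕1⊕1⊕0⊕1⊕1⊕1 = 1
s8 (pos 8,9,10,11,12,13,14,15,24,25,26,27,28,29,30,31): 0⊕0⊕0⊕1⊕1⊕1⊕1⊕1⊕1⊕0⊕0⊕0⊕0⊕1⊕1⊕1 = 1
s16 (pos 16,17,18,19,20,21,22,23,24,25,26,27,28,29,30,31): 0⊕0⊕0⊕1⊕0⊕0⊕1⊕1⊕1⊕0⊕0⊕0⊕0⊕1⊕1⊕1 = 1
Syndrome s16…s1 = 11101 → error at position 29.
Flip position 29: 0100101000111110001001110000111 → 0100101000111110001001110000011
Read data bits from positions 3,5,6,7,9,10,11,12,13,14,15,17,18,19,20,21,22,23,24,25,26,27,28,29,30,31: 01010011111001001110000011

01010011111001001110000011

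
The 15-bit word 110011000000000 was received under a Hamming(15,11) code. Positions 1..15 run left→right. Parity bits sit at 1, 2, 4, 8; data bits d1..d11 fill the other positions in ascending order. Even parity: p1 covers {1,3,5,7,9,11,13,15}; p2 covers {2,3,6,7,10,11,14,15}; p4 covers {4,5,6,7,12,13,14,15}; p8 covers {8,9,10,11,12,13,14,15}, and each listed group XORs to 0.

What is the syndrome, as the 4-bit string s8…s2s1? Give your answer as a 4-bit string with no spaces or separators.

s1 (pos 1,3,5,7,9,11,13,15): 1⊕0⊕1⊕0⊕0⊕0⊕0⊕0 = 0
s2 (pos 2,3,6,7,10,11,14,15): 1⊕0⊕1⊕0⊕0⊕0⊕0⊕0 = 0
s4 (pos 4,5,6,7,12,13,14,15): 0⊕1⊕1⊕0⊕0⊕0⊕0⊕0 = 0
s8 (pos 8,9,10,11,12,13,14,15): 0⊕0⊕0⊕0⊕0⊕0⊕0⊕0 = 0
Syndrome s8…s1 = 0000 → no error.

0000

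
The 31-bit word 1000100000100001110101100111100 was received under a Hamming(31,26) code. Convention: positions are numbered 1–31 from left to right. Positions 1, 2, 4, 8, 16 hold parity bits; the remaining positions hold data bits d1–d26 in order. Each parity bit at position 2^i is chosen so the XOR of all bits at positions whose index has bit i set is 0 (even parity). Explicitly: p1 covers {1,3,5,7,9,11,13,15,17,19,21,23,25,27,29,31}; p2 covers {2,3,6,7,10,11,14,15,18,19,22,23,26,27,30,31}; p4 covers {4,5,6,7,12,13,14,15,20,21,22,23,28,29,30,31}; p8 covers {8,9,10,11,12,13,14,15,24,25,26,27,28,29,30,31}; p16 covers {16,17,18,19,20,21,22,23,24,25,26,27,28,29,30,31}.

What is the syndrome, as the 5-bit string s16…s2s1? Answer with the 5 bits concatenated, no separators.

01001

s1 (pos 1,3,5,7,9,11,13,15,17,19,21,23,25,27,29,31): 1⊕0⊕1⊕0⊕0⊕1⊕0⊕0⊕1⊕0⊕0⊕1⊕0⊕1⊕1⊕0 = 1
s2 (pos 2,3,6,7,10,11,14,15,18,19,22,23,26,27,30,31): 0⊕0⊕0⊕0⊕0⊕1⊕0⊕0⊕1⊕0⊕1⊕1⊕1⊕1⊕0⊕0 = 0
s4 (pos 4,5,6,7,12,13,14,15,20,21,22,23,28,29,30,31): 0⊕1⊕0⊕0⊕0⊕0⊕0⊕0⊕1⊕0⊕1⊕1⊕1⊕1⊕0⊕0 = 0
s8 (pos 8,9,10,11,12,13,14,15,24,25,26,27,28,29,30,31): 0⊕0⊕0⊕1⊕0⊕0⊕0⊕0⊕0⊕0⊕1⊕1⊕1⊕1⊕0⊕0 = 1
s16 (pos 16,17,18,19,20,21,22,23,24,25,26,27,28,29,30,31): 1⊕1⊕1⊕0⊕1⊕0⊕1⊕1⊕0⊕0⊕1⊕1⊕1⊕1⊕0⊕0 = 0
Syndrome s16…s1 = 01001 → error at position 9.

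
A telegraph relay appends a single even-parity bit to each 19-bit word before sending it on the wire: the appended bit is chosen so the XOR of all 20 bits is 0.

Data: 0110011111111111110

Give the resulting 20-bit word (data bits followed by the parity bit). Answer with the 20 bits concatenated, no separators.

XOR of the 19 data bits: 0⊕1⊕1⊕0⊕0⊕1⊕1⊕1⊕1⊕1⊕1⊕1⊕1⊕1⊕1⊕1⊕1⊕1⊕0 = 1
Parity bit = 1 (so all 20 bits XOR to 0).

01100111111111111101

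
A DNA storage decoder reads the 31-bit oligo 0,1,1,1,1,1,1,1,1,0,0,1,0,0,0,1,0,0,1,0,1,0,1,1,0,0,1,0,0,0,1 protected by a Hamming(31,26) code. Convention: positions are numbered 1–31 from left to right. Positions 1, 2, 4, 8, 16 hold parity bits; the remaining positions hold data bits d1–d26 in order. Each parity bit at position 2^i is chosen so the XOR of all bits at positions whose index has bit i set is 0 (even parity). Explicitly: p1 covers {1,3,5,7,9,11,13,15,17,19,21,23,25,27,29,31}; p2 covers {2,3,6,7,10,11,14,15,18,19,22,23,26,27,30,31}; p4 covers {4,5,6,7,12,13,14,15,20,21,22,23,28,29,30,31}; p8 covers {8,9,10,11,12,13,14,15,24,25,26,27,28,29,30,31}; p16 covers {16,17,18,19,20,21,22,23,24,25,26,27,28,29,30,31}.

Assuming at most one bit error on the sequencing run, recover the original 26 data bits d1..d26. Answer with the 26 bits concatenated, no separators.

s1 (pos 1,3,5,7,9,11,13,15,17,19,21,23,25,27,29,31): 0⊕1⊕1⊕1⊕1⊕0⊕0⊕0⊕0⊕1⊕1⊕1⊕0⊕1⊕0⊕1 = 1
s2 (pos 2,3,6,7,10,11,14,15,18,19,22,23,26,27,30,31): 1⊕1⊕1⊕1⊕0⊕0⊕0⊕0⊕0⊕1⊕0⊕1⊕0⊕1⊕0⊕1 = 0
s4 (pos 4,5,6,7,12,13,14,15,20,21,22,23,28,29,30,31): 1⊕1⊕1⊕1⊕1⊕0⊕0⊕0⊕0⊕1⊕0⊕1⊕0⊕0⊕0⊕1 = 0
s8 (pos 8,9,10,11,12,13,14,15,24,25,26,27,28,29,30,31): 1⊕1⊕0⊕0⊕1⊕0⊕0⊕0⊕1⊕0⊕0⊕1⊕0⊕0⊕0⊕1 = 0
s16 (pos 16,17,18,19,20,21,22,23,24,25,26,27,28,29,30,31): 1⊕0⊕0⊕1⊕0⊕1⊕0⊕1⊕1⊕0⊕0⊕1⊕0⊕0⊕0⊕1 = 1
Syndrome s16…s1 = 10001 → error at position 17.
Flip position 17: 0111111110010001001010110010001 → 0111111110010001101010110010001
Read data bits from positions 3,5,6,7,9,10,11,12,13,14,15,17,18,19,20,21,22,23,24,25,26,27,28,29,30,31: 11111001000101010110010001

11111001000101010110010001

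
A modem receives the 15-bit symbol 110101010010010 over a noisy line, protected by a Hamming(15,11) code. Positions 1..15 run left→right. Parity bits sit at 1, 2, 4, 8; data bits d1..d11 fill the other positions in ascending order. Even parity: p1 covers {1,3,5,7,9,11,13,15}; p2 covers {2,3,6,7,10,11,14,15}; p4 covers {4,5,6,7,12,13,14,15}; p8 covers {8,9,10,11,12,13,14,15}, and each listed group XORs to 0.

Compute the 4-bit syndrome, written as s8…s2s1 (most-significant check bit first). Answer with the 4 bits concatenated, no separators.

1100

s1 (pos 1,3,5,7,9,11,13,15): 1⊕0⊕0⊕0⊕0⊕1⊕0⊕0 = 0
s2 (pos 2,3,6,7,10,11,14,15): 1⊕0⊕1⊕0⊕0⊕1⊕1⊕0 = 0
s4 (pos 4,5,6,7,12,13,14,15): 1⊕0⊕1⊕0⊕0⊕0⊕1⊕0 = 1
s8 (pos 8,9,10,11,12,13,14,15): 1⊕0⊕0⊕1⊕0⊕0⊕1⊕0 = 1
Syndrome s8…s1 = 1100 → error at position 12.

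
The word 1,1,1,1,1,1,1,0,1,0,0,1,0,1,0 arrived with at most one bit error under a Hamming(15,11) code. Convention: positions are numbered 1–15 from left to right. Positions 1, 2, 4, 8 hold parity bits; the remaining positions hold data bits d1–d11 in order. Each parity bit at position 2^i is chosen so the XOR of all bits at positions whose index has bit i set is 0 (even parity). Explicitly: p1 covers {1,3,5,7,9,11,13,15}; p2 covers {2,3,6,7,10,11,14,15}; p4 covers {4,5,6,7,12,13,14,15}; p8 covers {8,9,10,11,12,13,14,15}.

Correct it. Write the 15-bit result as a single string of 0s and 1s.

111111101011010

s1 (pos 1,3,5,7,9,11,13,15): 1⊕1⊕1⊕1⊕1⊕0⊕0⊕0 = 1
s2 (pos 2,3,6,7,10,11,14,15): 1⊕1⊕1⊕1⊕0⊕0⊕1⊕0 = 1
s4 (pos 4,5,6,7,12,13,14,15): 1⊕1⊕1⊕1⊕1⊕0⊕1⊕0 = 0
s8 (pos 8,9,10,11,12,13,14,15): 0⊕1⊕0⊕0⊕1⊕0⊕1⊕0 = 1
Syndrome s8…s1 = 1011 → error at position 11.
Flip position 11: 111111101001010 → 111111101011010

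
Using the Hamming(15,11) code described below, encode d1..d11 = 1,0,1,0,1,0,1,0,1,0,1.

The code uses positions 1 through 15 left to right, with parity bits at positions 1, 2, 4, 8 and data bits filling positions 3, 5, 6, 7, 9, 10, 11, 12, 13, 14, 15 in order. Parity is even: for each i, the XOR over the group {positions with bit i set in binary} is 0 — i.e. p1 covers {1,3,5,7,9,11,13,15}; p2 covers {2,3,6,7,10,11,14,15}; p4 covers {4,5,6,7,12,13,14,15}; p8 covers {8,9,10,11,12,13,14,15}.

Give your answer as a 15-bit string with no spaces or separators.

101101001010101

Place data at non-parity positions: p1 p2 1 p4 0 1 0 p8 1 0 1 0 1 0 1
p1 (pos 1,3,5,7,9,11,13,15): XOR of data positions = 1⊕0⊕0⊕1⊕1⊕1⊕1 = 1
p2 (pos 2,3,6,7,10,11,14,15): XOR of data positions = 1⊕1⊕0⊕0⊕1⊕0⊕1 = 0
p4 (pos 4,5,6,7,12,13,14,15): XOR of data positions = 0⊕1⊕0⊕0⊕1⊕0⊕1 = 1
p8 (pos 8,9,10,11,12,13,14,15): XOR of data positions = 1⊕0⊕1⊕0⊕1⊕0⊕1 = 0
Codeword: 101101001010101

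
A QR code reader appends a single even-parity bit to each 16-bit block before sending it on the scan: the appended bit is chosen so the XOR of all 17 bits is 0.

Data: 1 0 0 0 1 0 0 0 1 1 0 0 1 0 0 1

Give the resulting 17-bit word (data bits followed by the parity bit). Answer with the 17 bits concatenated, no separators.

XOR of the 16 data bits: 1⊕0⊕0⊕0⊕1⊕0⊕0⊕0⊕1⊕1⊕0⊕0⊕1⊕0⊕0⊕1 = 0
Parity bit = 0 (so all 17 bits XOR to 0).

10001000110010010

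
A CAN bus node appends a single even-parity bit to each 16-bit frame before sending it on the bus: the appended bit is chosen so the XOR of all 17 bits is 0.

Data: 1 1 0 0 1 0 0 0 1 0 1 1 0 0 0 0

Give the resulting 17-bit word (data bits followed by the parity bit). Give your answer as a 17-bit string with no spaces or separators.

11001000101100000

XOR of the 16 data bits: 1⊕1⊕0⊕0⊕1⊕0⊕0⊕0⊕1⊕0⊕1⊕1⊕0⊕0⊕0⊕0 = 0
Parity bit = 0 (so all 17 bits XOR to 0).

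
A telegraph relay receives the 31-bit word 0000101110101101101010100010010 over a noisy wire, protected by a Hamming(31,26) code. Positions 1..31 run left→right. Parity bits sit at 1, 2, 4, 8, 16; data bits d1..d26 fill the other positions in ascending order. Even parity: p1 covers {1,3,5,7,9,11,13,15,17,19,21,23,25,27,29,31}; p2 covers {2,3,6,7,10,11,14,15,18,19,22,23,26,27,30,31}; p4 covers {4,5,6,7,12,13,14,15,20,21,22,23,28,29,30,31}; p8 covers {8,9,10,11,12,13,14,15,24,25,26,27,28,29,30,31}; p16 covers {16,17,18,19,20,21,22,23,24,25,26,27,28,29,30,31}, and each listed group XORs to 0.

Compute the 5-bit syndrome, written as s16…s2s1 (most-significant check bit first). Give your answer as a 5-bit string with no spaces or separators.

11110

s1 (pos 1,3,5,7,9,11,13,15,17,19,21,23,25,27,29,31): 0⊕0⊕1⊕1⊕1⊕1⊕1⊕0⊕1⊕1⊕1⊕1⊕0⊕1⊕0⊕0 = 0
s2 (pos 2,3,6,7,10,11,14,15,18,19,22,23,26,27,30,31): 0⊕0⊕0⊕1⊕0⊕1⊕1⊕0⊕0⊕1⊕0⊕1⊕0⊕1⊕1⊕0 = 1
s4 (pos 4,5,6,7,12,13,14,15,20,21,22,23,28,29,30,31): 0⊕1⊕0⊕1⊕0⊕1⊕1⊕0⊕0⊕1⊕0⊕1⊕0⊕0⊕1⊕0 = 1
s8 (pos 8,9,10,11,12,13,14,15,24,25,26,27,28,29,30,31): 1⊕1⊕0⊕1⊕0⊕1⊕1⊕0⊕0⊕0⊕0⊕1⊕0⊕0⊕1⊕0 = 1
s16 (pos 16,17,18,19,20,21,22,23,24,25,26,27,28,29,30,31): 1⊕1⊕0⊕1⊕0⊕1⊕0⊕1⊕0⊕0⊕0⊕1⊕0⊕0⊕1⊕0 = 1
Syndrome s16…s1 = 11110 → error at position 30.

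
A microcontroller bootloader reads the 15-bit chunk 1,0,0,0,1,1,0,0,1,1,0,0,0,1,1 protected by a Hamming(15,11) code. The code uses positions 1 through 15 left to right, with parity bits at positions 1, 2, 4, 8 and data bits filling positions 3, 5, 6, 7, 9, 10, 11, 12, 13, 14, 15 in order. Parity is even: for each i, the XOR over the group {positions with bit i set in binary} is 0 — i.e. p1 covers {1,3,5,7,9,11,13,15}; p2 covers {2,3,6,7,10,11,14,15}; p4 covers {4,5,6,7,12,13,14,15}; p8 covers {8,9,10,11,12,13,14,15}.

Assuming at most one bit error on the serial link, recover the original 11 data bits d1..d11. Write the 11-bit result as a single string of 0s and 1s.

01101100011

s1 (pos 1,3,5,7,9,11,13,15): 1⊕0⊕1⊕0⊕1⊕0⊕0⊕1 = 0
s2 (pos 2,3,6,7,10,11,14,15): 0⊕0⊕1⊕0⊕1⊕0⊕1⊕1 = 0
s4 (pos 4,5,6,7,12,13,14,15): 0⊕1⊕1⊕0⊕0⊕0⊕1⊕1 = 0
s8 (pos 8,9,10,11,12,13,14,15): 0⊕1⊕1⊕0⊕0⊕0⊕1⊕1 = 0
Syndrome s8…s1 = 0000 → no error.
Read data bits from positions 3,5,6,7,9,10,11,12,13,14,15: 01101100011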